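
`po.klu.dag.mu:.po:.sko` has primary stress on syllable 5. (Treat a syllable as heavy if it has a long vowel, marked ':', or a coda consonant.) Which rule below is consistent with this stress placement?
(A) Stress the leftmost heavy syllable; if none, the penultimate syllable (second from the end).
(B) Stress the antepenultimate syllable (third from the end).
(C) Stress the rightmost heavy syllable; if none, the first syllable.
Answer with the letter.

C

Rule A → syllable 3 (observed: 5).
Rule B → syllable 4 (observed: 5).
Rule C → syllable 5 ✓.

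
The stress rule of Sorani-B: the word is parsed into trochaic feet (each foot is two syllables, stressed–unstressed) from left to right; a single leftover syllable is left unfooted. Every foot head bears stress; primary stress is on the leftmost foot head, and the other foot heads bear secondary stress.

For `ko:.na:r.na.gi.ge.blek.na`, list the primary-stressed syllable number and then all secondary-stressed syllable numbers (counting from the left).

primary 1, secondary 3, 5

Parse left to right into trochaic (ˈσσ) feet: (ˈko:.na:r) (ˈna.gi) (ˈge.blek) na. Syllable 7 is left unfooted.
Foot heads (stressed positions): 1, 3, 5.
End Rule Leftmost: primary stress on the leftmost head = syllable 1.
Secondary stress on 3, 5: ˈko:.na:r.ˌna.gi.ˌge.blek.na.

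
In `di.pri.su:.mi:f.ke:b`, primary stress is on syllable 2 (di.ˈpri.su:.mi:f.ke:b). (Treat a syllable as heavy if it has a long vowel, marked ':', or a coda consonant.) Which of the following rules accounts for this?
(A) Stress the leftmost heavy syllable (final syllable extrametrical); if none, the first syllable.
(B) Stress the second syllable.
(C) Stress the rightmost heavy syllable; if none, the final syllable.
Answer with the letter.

Rule A → syllable 3 (observed: 2).
Rule B → syllable 2 ✓.
Rule C → syllable 5 (observed: 2).

B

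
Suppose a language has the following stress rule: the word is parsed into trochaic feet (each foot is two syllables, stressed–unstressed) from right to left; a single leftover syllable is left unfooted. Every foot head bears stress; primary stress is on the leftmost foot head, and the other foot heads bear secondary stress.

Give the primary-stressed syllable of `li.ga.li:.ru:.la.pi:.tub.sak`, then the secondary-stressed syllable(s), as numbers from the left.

primary 1, secondary 3, 5, 7

Parse right to left into trochaic (ˈσσ) feet: (ˈli.ga) (ˈli:.ru:) (ˈla.pi:) (ˈtub.sak).
Foot heads (stressed positions): 1, 3, 5, 7.
End Rule Leftmost: primary stress on the leftmost head = syllable 1.
Secondary stress on 3, 5, 7: ˈli.ga.ˌli:.ru:.ˌla.pi:.ˌtub.sak.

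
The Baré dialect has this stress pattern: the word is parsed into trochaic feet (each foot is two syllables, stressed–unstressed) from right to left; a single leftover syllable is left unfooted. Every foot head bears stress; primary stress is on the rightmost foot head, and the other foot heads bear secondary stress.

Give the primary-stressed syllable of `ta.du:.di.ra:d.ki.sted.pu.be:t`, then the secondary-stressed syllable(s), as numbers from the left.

Parse right to left into trochaic (ˈσσ) feet: (ˈta.du:) (ˈdi.ra:d) (ˈki.sted) (ˈpu.be:t).
Foot heads (stressed positions): 1, 3, 5, 7.
End Rule Rightmost: primary stress on the rightmost head = syllable 7.
Secondary stress on 1, 3, 5: ˌta.du:.ˌdi.ra:d.ˌki.sted.ˈpu.be:t.

primary 7, secondary 1, 3, 5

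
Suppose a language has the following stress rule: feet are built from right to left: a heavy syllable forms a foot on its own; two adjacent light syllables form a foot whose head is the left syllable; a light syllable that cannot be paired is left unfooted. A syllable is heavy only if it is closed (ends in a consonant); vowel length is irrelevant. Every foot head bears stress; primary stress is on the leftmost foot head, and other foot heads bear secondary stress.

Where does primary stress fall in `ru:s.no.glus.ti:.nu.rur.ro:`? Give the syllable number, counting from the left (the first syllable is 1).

1

Weights: 1 ru:s H, 2 no L, 3 glus H, 4 ti: L, 5 nu L, 6 rur H, 7 ro: L.
Parse right to left (heavy = foot alone; LL = one foot; stranded L unfooted): (ˈru:s) no (ˈglus) (ˈti:.nu) (ˈrur) ro:.
Foot heads: 1, 3, 4, 6.
Primary stress on the leftmost head = syllable 1.
Primary stress: syllable 1 → ˈru:s.no.glus.ti:.nu.rur.ro:.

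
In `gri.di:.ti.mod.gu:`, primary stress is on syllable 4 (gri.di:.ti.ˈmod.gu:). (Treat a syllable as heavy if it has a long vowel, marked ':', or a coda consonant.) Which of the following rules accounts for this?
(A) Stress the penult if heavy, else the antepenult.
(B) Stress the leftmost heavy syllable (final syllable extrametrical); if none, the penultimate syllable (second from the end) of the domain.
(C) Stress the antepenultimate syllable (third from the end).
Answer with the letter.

A

Rule A → syllable 4 ✓.
Rule B → syllable 2 (observed: 4).
Rule C → syllable 3 (observed: 4).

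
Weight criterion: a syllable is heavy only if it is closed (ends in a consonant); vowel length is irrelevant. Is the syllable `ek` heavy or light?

heavy

`ek`: short vowel, closed (coda /k/). Closed (coda /k/) → heavy.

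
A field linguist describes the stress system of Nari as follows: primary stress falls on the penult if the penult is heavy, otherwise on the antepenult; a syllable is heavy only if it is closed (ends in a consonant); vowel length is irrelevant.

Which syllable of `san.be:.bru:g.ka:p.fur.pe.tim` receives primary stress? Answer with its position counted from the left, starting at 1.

5

Weights: 5 fur H, 6 pe L, 7 tim H.
The penult (syllable 6, pe) is light, so stress falls on the antepenult (syllable 5, fur).
Primary stress: syllable 5 → san.be:.bru:g.ka:p.ˈfur.pe.tim.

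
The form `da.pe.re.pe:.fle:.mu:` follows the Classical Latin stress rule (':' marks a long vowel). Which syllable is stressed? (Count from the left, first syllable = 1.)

Classical Latin: stress the penult if heavy (long vowel or closed), else the antepenult.
Weights: 4 pe: H, 5 fle: H, 6 mu: H.
The penult (syllable 5, fle:) is heavy, so it takes stress.
Stress on syllable 5: da.pe.re.pe:.ˈfle:.mu:.

5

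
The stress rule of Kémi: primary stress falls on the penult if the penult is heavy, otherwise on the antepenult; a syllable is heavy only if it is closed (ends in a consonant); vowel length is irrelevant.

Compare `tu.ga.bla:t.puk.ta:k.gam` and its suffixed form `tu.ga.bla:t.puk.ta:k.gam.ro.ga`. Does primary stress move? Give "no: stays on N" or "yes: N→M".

yes: 5→6

Base `tu.ga.bla:t.puk.ta:k.gam` (6 syllables):
  Weights: 4 puk H, 5 ta:k H, 6 gam H.
  The penult (syllable 5, ta:k) is heavy, so it takes stress.
  → primary stress on syllable 5.
Suffixed `tu.ga.bla:t.puk.ta:k.gam.ro.ga` (8 syllables):
  Weights: 6 gam H, 7 ro L, 8 ga L.
  The penult (syllable 7, ro) is light, so stress falls on the antepenult (syllable 6, gam).
  → primary stress on syllable 6.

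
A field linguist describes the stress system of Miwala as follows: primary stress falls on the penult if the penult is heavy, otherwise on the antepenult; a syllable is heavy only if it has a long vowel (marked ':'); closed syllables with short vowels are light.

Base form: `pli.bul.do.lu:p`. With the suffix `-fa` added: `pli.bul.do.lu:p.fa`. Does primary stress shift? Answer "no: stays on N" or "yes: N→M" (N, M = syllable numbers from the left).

Base `pli.bul.do.lu:p` (4 syllables):
  Weights: 2 bul L, 3 do L, 4 lu:p H.
  The penult (syllable 3, do) is light, so stress falls on the antepenult (syllable 2, bul).
  → primary stress on syllable 2.
Suffixed `pli.bul.do.lu:p.fa` (5 syllables):
  Weights: 3 do L, 4 lu:p H, 5 fa L.
  The penult (syllable 4, lu:p) is heavy, so it takes stress.
  → primary stress on syllable 4.

yes: 2→4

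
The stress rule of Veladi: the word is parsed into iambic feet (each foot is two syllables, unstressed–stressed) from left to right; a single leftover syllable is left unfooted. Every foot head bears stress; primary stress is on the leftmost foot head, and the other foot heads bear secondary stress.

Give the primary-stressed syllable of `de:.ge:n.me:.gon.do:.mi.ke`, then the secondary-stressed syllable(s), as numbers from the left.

primary 2, secondary 4, 6

Parse left to right into iambic (σˈσ) feet: (de:.ˈge:n) (me:.ˈgon) (do:.ˈmi) ke. Syllable 7 is left unfooted.
Foot heads (stressed positions): 2, 4, 6.
End Rule Leftmost: primary stress on the leftmost head = syllable 2.
Secondary stress on 4, 6: de:.ˈge:n.me:.ˌgon.do:.ˌmi.ke.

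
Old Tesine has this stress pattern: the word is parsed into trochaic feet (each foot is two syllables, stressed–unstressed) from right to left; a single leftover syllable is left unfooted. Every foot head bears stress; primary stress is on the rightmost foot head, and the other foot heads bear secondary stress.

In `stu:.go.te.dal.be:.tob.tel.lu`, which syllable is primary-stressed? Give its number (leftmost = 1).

Parse right to left into trochaic (ˈσσ) feet: (ˈstu:.go) (ˈte.dal) (ˈbe:.tob) (ˈtel.lu).
Foot heads (stressed positions): 1, 3, 5, 7.
End Rule Rightmost: primary stress on the rightmost head = syllable 7.
Primary stress: syllable 7 → stu:.go.te.dal.be:.tob.ˈtel.lu.

7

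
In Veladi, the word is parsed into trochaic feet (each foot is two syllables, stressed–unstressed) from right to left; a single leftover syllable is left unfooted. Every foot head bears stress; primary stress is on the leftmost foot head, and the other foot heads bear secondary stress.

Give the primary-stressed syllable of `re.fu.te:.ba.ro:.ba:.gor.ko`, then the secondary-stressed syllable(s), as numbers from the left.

primary 1, secondary 3, 5, 7

Parse right to left into trochaic (ˈσσ) feet: (ˈre.fu) (ˈte:.ba) (ˈro:.ba:) (ˈgor.ko).
Foot heads (stressed positions): 1, 3, 5, 7.
End Rule Leftmost: primary stress on the leftmost head = syllable 1.
Secondary stress on 3, 5, 7: ˈre.fu.ˌte:.ba.ˌro:.ba:.ˌgor.ko.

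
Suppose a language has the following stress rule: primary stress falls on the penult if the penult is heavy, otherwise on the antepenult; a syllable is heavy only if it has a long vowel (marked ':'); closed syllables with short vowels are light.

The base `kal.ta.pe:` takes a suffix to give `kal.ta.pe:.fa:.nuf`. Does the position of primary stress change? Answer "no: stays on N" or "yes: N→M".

yes: 1→4

Base `kal.ta.pe:` (3 syllables):
  Weights: 1 kal L, 2 ta L, 3 pe: H.
  The penult (syllable 2, ta) is light, so stress falls on the antepenult (syllable 1, kal).
  → primary stress on syllable 1.
Suffixed `kal.ta.pe:.fa:.nuf` (5 syllables):
  Weights: 3 pe: H, 4 fa: H, 5 nuf L.
  The penult (syllable 4, fa:) is heavy, so it takes stress.
  → primary stress on syllable 4.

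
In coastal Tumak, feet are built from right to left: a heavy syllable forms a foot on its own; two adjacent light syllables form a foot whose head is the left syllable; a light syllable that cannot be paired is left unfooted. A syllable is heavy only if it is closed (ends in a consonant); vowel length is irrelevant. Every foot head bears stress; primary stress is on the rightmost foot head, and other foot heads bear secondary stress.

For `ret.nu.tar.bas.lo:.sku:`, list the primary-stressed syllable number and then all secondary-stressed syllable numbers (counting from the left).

primary 5, secondary 1, 3, 4

Weights: 1 ret H, 2 nu L, 3 tar H, 4 bas H, 5 lo: L, 6 sku: L.
Parse right to left (heavy = foot alone; LL = one foot; stranded L unfooted): (ˈret) nu (ˈtar) (ˈbas) (ˈlo:.sku:).
Foot heads: 1, 3, 4, 5.
Primary stress on the rightmost head = syllable 5.
Secondary stress on 1, 3, 4: ˌret.nu.ˌtar.ˌbas.ˈlo:.sku:.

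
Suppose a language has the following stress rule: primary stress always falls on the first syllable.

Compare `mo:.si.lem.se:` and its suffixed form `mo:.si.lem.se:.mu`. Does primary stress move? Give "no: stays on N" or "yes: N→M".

Base `mo:.si.lem.se:` (4 syllables):
  The word has 4 syllables; the first syllable is syllable 1 (mo:).
  → primary stress on syllable 1.
Suffixed `mo:.si.lem.se:.mu` (5 syllables):
  The word has 5 syllables; the first syllable is syllable 1 (mo:).
  → primary stress on syllable 1.

no: stays on 1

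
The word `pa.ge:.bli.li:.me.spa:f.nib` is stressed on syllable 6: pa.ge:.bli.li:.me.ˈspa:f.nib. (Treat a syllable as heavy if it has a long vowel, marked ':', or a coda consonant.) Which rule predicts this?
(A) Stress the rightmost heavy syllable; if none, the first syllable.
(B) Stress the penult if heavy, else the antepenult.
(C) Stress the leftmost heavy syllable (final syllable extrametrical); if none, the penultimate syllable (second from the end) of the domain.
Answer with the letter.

Rule A → syllable 7 (observed: 6).
Rule B → syllable 6 ✓.
Rule C → syllable 2 (observed: 6).

B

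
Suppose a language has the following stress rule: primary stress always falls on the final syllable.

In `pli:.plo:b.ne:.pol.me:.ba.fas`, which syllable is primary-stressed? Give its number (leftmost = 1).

The word has 7 syllables; the final syllable is syllable 7 (fas).
Primary stress: syllable 7 → pli:.plo:b.ne:.pol.me:.ba.ˈfas.

7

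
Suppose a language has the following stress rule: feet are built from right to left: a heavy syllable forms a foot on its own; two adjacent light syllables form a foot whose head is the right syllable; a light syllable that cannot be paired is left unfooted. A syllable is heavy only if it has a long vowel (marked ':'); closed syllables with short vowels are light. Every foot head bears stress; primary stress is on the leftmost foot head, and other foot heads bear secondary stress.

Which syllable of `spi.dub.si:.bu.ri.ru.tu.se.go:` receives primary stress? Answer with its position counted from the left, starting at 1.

2

Weights: 1 spi L, 2 dub L, 3 si: H, 4 bu L, 5 ri L, 6 ru L, 7 tu L, 8 se L, 9 go: H.
Parse right to left (heavy = foot alone; LL = one foot; stranded L unfooted): (spi.ˈdub) (ˈsi:) bu (ri.ˈru) (tu.ˈse) (ˈgo:).
Foot heads: 2, 3, 6, 8, 9.
Primary stress on the leftmost head = syllable 2.
Primary stress: syllable 2 → spi.ˈdub.si:.bu.ri.ru.tu.se.go:.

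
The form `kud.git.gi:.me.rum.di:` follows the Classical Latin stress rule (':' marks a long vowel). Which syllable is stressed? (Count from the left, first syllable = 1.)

Classical Latin: stress the penult if heavy (long vowel or closed), else the antepenult.
Weights: 4 me L, 5 rum H, 6 di: H.
The penult (syllable 5, rum) is heavy, so it takes stress.
Stress on syllable 5: kud.git.gi:.me.ˈrum.di:.

5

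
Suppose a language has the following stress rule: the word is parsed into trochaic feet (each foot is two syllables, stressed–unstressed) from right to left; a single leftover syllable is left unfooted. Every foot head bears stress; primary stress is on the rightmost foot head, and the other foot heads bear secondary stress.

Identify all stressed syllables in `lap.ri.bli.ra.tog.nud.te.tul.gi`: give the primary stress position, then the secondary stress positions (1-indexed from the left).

Parse right to left into trochaic (ˈσσ) feet: lap (ˈri.bli) (ˈra.tog) (ˈnud.te) (ˈtul.gi). Syllable 1 is left unfooted.
Foot heads (stressed positions): 2, 4, 6, 8.
End Rule Rightmost: primary stress on the rightmost head = syllable 8.
Secondary stress on 2, 4, 6: lap.ˌri.bli.ˌra.tog.ˌnud.te.ˈtul.gi.

primary 8, secondary 2, 4, 6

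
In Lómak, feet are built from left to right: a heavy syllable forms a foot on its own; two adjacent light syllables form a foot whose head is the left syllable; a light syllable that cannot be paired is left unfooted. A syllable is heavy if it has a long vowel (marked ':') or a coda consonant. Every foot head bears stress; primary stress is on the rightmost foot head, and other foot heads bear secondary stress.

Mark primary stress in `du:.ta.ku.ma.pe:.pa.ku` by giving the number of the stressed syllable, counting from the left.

6

Weights: 1 du: H, 2 ta L, 3 ku L, 4 ma L, 5 pe: H, 6 pa L, 7 ku L.
Parse left to right (heavy = foot alone; LL = one foot; stranded L unfooted): (ˈdu:) (ˈta.ku) ma (ˈpe:) (ˈpa.ku).
Foot heads: 1, 2, 5, 6.
Primary stress on the rightmost head = syllable 6.
Primary stress: syllable 6 → du:.ta.ku.ma.pe:.ˈpa.ku.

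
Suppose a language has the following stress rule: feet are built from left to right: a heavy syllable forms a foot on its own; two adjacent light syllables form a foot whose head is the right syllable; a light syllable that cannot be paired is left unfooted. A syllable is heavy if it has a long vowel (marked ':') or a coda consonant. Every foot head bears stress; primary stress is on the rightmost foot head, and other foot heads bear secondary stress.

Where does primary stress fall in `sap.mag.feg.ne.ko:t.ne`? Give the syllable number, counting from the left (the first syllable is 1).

Weights: 1 sap H, 2 mag H, 3 feg H, 4 ne L, 5 ko:t H, 6 ne L.
Parse left to right (heavy = foot alone; LL = one foot; stranded L unfooted): (ˈsap) (ˈmag) (ˈfeg) ne (ˈko:t) ne.
Foot heads: 1, 2, 3, 5.
Primary stress on the rightmost head = syllable 5.
Primary stress: syllable 5 → sap.mag.feg.ne.ˈko:t.ne.

5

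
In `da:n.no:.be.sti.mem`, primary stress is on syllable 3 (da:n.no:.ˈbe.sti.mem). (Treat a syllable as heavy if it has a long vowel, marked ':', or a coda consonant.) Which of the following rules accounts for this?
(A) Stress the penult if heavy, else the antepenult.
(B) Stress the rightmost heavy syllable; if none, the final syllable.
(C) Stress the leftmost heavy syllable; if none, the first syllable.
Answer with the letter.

A

Rule A → syllable 3 ✓.
Rule B → syllable 5 (observed: 3).
Rule C → syllable 1 (observed: 3).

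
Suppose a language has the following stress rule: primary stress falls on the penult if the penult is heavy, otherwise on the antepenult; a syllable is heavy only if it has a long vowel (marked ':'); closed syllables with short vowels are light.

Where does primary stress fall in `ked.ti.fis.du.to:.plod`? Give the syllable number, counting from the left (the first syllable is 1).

5

Weights: 4 du L, 5 to: H, 6 plod L.
The penult (syllable 5, to:) is heavy, so it takes stress.
Primary stress: syllable 5 → ked.ti.fis.du.ˈto:.plod.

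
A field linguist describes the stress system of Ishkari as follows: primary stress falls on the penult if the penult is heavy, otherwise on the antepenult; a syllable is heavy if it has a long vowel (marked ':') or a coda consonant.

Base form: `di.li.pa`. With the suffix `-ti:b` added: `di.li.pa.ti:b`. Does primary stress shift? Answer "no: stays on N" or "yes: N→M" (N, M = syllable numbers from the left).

Base `di.li.pa` (3 syllables):
  Weights: 1 di L, 2 li L, 3 pa L.
  The penult (syllable 2, li) is light, so stress falls on the antepenult (syllable 1, di).
  → primary stress on syllable 1.
Suffixed `di.li.pa.ti:b` (4 syllables):
  Weights: 2 li L, 3 pa L, 4 ti:b H.
  The penult (syllable 3, pa) is light, so stress falls on the antepenult (syllable 2, li).
  → primary stress on syllable 2.

yes: 1→2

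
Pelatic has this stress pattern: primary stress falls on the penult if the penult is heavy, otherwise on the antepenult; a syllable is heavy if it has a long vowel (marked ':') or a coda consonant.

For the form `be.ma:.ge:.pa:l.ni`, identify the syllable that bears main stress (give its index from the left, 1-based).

4

Weights: 3 ge: H, 4 pa:l H, 5 ni L.
The penult (syllable 4, pa:l) is heavy, so it takes stress.
Primary stress: syllable 4 → be.ma:.ge:.ˈpa:l.ni.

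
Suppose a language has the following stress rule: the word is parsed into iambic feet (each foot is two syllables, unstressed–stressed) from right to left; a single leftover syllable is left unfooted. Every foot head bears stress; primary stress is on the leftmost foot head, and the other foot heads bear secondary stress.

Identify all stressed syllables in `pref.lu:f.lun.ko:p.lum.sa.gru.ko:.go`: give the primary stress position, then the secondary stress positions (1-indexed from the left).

Parse right to left into iambic (σˈσ) feet: pref (lu:f.ˈlun) (ko:p.ˈlum) (sa.ˈgru) (ko:.ˈgo). Syllable 1 is left unfooted.
Foot heads (stressed positions): 3, 5, 7, 9.
End Rule Leftmost: primary stress on the leftmost head = syllable 3.
Secondary stress on 5, 7, 9: pref.lu:f.ˈlun.ko:p.ˌlum.sa.ˌgru.ko:.ˌgo.

primary 3, secondary 5, 7, 9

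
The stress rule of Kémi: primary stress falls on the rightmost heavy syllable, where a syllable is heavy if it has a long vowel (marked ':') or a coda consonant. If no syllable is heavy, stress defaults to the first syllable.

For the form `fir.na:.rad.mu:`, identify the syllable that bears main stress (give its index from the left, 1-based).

Weights: 1 fir H, 2 na: H, 3 rad H, 4 mu: H.
Heavy syllables in the domain: 1, 2, 3, 4. The rightmost is syllable 4 (mu:).
Primary stress: syllable 4 → fir.na:.rad.ˈmu:.

4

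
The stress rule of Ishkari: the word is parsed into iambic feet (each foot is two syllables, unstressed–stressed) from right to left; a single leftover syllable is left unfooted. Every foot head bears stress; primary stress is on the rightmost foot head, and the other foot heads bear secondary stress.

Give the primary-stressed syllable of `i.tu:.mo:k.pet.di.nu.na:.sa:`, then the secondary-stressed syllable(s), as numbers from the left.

Parse right to left into iambic (σˈσ) feet: (i.ˈtu:) (mo:k.ˈpet) (di.ˈnu) (na:.ˈsa:).
Foot heads (stressed positions): 2, 4, 6, 8.
End Rule Rightmost: primary stress on the rightmost head = syllable 8.
Secondary stress on 2, 4, 6: i.ˌtu:.mo:k.ˌpet.di.ˌnu.na:.ˈsa:.

primary 8, secondary 2, 4, 6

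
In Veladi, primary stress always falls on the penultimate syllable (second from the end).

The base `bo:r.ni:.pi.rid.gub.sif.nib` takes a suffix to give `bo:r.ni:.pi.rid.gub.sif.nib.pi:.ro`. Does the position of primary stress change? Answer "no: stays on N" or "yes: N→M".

Base `bo:r.ni:.pi.rid.gub.sif.nib` (7 syllables):
  The word has 7 syllables; the penultimate syllable (second from the end) is syllable 6 (sif).
  → primary stress on syllable 6.
Suffixed `bo:r.ni:.pi.rid.gub.sif.nib.pi:.ro` (9 syllables):
  The word has 9 syllables; the penultimate syllable (second from the end) is syllable 8 (pi:).
  → primary stress on syllable 8.

yes: 6→8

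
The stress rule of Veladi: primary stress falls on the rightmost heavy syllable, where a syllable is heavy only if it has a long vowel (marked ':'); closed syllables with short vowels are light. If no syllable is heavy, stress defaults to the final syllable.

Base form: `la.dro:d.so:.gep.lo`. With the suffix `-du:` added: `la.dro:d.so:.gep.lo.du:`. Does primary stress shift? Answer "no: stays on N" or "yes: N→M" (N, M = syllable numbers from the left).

yes: 3→6

Base `la.dro:d.so:.gep.lo` (5 syllables):
  Weights: 1 la L, 2 dro:d H, 3 so: H, 4 gep L, 5 lo L.
  Heavy syllables in the domain: 2, 3. The rightmost is syllable 3 (so:).
  → primary stress on syllable 3.
Suffixed `la.dro:d.so:.gep.lo.du:` (6 syllables):
  Weights: 1 la L, 2 dro:d H, 3 so: H, 4 gep L, 5 lo L, 6 du: H.
  Heavy syllables in the domain: 2, 3, 6. The rightmost is syllable 6 (du:).
  → primary stress on syllable 6.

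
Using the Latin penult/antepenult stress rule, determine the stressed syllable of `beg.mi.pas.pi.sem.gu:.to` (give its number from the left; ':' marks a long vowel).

Classical Latin: stress the penult if heavy (long vowel or closed), else the antepenult.
Weights: 5 sem H, 6 gu: H, 7 to L.
The penult (syllable 6, gu:) is heavy, so it takes stress.
Stress on syllable 6: beg.mi.pas.pi.sem.ˈgu:.to.

6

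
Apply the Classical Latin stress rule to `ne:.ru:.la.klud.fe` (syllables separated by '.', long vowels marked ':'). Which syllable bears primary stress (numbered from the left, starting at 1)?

4

Classical Latin: stress the penult if heavy (long vowel or closed), else the antepenult.
Weights: 3 la L, 4 klud H, 5 fe L.
The penult (syllable 4, klud) is heavy, so it takes stress.
Stress on syllable 4: ne:.ru:.la.ˈklud.fe.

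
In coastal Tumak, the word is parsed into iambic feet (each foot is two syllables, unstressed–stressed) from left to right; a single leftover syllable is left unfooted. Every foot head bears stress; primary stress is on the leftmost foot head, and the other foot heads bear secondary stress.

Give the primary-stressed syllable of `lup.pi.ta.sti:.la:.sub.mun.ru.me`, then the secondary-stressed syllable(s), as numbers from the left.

primary 2, secondary 4, 6, 8

Parse left to right into iambic (σˈσ) feet: (lup.ˈpi) (ta.ˈsti:) (la:.ˈsub) (mun.ˈru) me. Syllable 9 is left unfooted.
Foot heads (stressed positions): 2, 4, 6, 8.
End Rule Leftmost: primary stress on the leftmost head = syllable 2.
Secondary stress on 4, 6, 8: lup.ˈpi.ta.ˌsti:.la:.ˌsub.mun.ˌru.me.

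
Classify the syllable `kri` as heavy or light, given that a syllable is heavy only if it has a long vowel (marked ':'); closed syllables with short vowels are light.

`kri`: short vowel, open (no coda). Short vowel → light.

light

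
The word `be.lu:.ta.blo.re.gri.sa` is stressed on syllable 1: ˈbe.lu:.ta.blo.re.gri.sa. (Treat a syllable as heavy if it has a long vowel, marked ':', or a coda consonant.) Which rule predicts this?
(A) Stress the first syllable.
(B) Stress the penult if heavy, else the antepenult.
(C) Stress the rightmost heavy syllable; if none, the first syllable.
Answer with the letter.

Rule A → syllable 1 ✓.
Rule B → syllable 5 (observed: 1).
Rule C → syllable 2 (observed: 1).

A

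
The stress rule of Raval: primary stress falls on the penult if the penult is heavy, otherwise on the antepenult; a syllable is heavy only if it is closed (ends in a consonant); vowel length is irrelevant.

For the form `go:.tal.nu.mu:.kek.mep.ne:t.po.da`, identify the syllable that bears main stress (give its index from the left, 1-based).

7

Weights: 7 ne:t H, 8 po L, 9 da L.
The penult (syllable 8, po) is light, so stress falls on the antepenult (syllable 7, ne:t).
Primary stress: syllable 7 → go:.tal.nu.mu:.kek.mep.ˈne:t.po.da.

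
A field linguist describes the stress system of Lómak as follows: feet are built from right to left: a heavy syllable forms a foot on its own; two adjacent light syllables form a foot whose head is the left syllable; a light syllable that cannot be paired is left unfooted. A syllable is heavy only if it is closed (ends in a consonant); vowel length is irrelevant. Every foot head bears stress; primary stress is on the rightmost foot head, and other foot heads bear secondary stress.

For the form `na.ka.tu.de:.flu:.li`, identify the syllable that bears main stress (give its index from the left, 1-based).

5

Weights: 1 na L, 2 ka L, 3 tu L, 4 de: L, 5 flu: L, 6 li L.
Parse right to left (heavy = foot alone; LL = one foot; stranded L unfooted): (ˈna.ka) (ˈtu.de:) (ˈflu:.li).
Foot heads: 1, 3, 5.
Primary stress on the rightmost head = syllable 5.
Primary stress: syllable 5 → na.ka.tu.de:.ˈflu:.li.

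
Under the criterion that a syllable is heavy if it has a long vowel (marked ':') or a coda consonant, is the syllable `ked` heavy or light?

`ked`: short vowel, closed (coda /d/). Closed → heavy.

heavy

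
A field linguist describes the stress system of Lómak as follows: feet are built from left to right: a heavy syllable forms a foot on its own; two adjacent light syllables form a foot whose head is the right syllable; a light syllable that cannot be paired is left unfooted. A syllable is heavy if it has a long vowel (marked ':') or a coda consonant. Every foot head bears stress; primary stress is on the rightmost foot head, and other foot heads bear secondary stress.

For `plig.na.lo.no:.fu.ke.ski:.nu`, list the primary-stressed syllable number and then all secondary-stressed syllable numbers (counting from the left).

Weights: 1 plig H, 2 na L, 3 lo L, 4 no: H, 5 fu L, 6 ke L, 7 ski: H, 8 nu L.
Parse left to right (heavy = foot alone; LL = one foot; stranded L unfooted): (ˈplig) (na.ˈlo) (ˈno:) (fu.ˈke) (ˈski:) nu.
Foot heads: 1, 3, 4, 6, 7.
Primary stress on the rightmost head = syllable 7.
Secondary stress on 1, 3, 4, 6: ˌplig.na.ˌlo.ˌno:.fu.ˌke.ˈski:.nu.

primary 7, secondary 1, 3, 4, 6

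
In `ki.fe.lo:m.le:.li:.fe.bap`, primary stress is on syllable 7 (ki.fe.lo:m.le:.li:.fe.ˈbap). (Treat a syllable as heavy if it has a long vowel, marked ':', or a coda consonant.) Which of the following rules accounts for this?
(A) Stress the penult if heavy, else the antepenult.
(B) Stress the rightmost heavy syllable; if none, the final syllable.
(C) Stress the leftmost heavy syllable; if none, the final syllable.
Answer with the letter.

Rule A → syllable 5 (observed: 7).
Rule B → syllable 7 ✓.
Rule C → syllable 3 (observed: 7).

B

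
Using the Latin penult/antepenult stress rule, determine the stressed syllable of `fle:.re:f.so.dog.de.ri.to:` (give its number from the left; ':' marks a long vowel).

Classical Latin: stress the penult if heavy (long vowel or closed), else the antepenult.
Weights: 5 de L, 6 ri L, 7 to: H.
The penult (syllable 6, ri) is light, so stress falls on the antepenult (syllable 5, de).
Stress on syllable 5: fle:.re:f.so.dog.ˈde.ri.to:.

5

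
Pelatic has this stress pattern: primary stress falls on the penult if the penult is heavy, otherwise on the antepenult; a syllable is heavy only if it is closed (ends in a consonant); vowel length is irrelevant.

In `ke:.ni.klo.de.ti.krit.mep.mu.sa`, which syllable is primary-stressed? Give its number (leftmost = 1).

7

Weights: 7 mep H, 8 mu L, 9 sa L.
The penult (syllable 8, mu) is light, so stress falls on the antepenult (syllable 7, mep).
Primary stress: syllable 7 → ke:.ni.klo.de.ti.krit.ˈmep.mu.sa.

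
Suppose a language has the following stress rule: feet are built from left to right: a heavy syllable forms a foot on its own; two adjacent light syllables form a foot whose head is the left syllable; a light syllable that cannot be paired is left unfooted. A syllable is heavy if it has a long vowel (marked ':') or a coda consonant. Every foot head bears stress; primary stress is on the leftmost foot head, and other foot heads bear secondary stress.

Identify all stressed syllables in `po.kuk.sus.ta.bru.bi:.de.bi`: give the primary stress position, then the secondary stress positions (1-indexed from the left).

Weights: 1 po L, 2 kuk H, 3 sus H, 4 ta L, 5 bru L, 6 bi: H, 7 de L, 8 bi L.
Parse left to right (heavy = foot alone; LL = one foot; stranded L unfooted): po (ˈkuk) (ˈsus) (ˈta.bru) (ˈbi:) (ˈde.bi).
Foot heads: 2, 3, 4, 6, 7.
Primary stress on the leftmost head = syllable 2.
Secondary stress on 3, 4, 6, 7: po.ˈkuk.ˌsus.ˌta.bru.ˌbi:.ˌde.bi.

primary 2, secondary 3, 4, 6, 7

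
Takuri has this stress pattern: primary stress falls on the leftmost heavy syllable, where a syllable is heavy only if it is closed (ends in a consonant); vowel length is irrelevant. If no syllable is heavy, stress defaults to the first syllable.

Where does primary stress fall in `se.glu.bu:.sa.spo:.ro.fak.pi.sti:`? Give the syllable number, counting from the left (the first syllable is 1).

Weights: 1 se L, 2 glu L, 3 bu: L, 4 sa L, 5 spo: L, 6 ro L, 7 fak H, 8 pi L, 9 sti: L.
Heavy syllables in the domain: 7. The leftmost is syllable 7 (fak).
Primary stress: syllable 7 → se.glu.bu:.sa.spo:.ro.ˈfak.pi.sti:.

7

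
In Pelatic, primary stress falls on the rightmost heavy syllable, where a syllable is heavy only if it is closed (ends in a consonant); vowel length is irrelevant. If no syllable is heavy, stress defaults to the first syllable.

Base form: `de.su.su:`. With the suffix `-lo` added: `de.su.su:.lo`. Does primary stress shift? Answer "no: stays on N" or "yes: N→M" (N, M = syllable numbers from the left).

Base `de.su.su:` (3 syllables):
  Weights: 1 de L, 2 su L, 3 su: L.
  No heavy syllable in the domain; default to the first syllable = syllable 1.
  → primary stress on syllable 1.
Suffixed `de.su.su:.lo` (4 syllables):
  Weights: 1 de L, 2 su L, 3 su: L, 4 lo L.
  No heavy syllable in the domain; default to the first syllable = syllable 1.
  → primary stress on syllable 1.

no: stays on 1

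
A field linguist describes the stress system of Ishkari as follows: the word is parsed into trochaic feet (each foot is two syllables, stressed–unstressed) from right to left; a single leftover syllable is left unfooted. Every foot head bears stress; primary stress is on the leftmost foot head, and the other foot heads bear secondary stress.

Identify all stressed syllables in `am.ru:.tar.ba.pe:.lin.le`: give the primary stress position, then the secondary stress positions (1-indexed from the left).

primary 2, secondary 4, 6

Parse right to left into trochaic (ˈσσ) feet: am (ˈru:.tar) (ˈba.pe:) (ˈlin.le). Syllable 1 is left unfooted.
Foot heads (stressed positions): 2, 4, 6.
End Rule Leftmost: primary stress on the leftmost head = syllable 2.
Secondary stress on 4, 6: am.ˈru:.tar.ˌba.pe:.ˌlin.le.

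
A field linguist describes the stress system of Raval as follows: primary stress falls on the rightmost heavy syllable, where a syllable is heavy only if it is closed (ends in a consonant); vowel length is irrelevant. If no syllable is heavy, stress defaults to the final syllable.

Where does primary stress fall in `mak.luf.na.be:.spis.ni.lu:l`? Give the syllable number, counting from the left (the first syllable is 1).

7

Weights: 1 mak H, 2 luf H, 3 na L, 4 be: L, 5 spis H, 6 ni L, 7 lu:l H.
Heavy syllables in the domain: 1, 2, 5, 7. The rightmost is syllable 7 (lu:l).
Primary stress: syllable 7 → mak.luf.na.be:.spis.ni.ˈlu:l.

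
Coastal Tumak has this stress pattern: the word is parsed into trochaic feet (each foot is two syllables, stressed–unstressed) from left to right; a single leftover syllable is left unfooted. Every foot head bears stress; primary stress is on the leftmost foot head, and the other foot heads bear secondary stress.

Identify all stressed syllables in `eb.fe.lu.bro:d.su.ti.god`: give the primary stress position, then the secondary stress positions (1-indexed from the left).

Parse left to right into trochaic (ˈσσ) feet: (ˈeb.fe) (ˈlu.bro:d) (ˈsu.ti) god. Syllable 7 is left unfooted.
Foot heads (stressed positions): 1, 3, 5.
End Rule Leftmost: primary stress on the leftmost head = syllable 1.
Secondary stress on 3, 5: ˈeb.fe.ˌlu.bro:d.ˌsu.ti.god.

primary 1, secondary 3, 5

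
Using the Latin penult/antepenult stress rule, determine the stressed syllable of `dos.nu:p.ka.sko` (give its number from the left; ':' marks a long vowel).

Classical Latin: stress the penult if heavy (long vowel or closed), else the antepenult.
Weights: 2 nu:p H, 3 ka L, 4 sko L.
The penult (syllable 3, ka) is light, so stress falls on the antepenult (syllable 2, nu:p).
Stress on syllable 2: dos.ˈnu:p.ka.sko.

2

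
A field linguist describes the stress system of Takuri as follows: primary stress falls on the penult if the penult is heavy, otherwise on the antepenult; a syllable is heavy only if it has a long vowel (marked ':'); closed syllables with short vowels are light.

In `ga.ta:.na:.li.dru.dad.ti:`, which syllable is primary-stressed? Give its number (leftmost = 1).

Weights: 5 dru L, 6 dad L, 7 ti: H.
The penult (syllable 6, dad) is light, so stress falls on the antepenult (syllable 5, dru).
Primary stress: syllable 5 → ga.ta:.na:.li.ˈdru.dad.ti:.

5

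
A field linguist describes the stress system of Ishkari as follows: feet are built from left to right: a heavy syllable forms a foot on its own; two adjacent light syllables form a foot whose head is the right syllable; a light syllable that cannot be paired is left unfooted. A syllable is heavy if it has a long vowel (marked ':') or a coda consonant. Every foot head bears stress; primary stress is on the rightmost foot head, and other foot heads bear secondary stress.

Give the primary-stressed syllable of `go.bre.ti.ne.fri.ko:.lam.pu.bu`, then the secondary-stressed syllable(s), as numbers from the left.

primary 9, secondary 2, 4, 6, 7

Weights: 1 go L, 2 bre L, 3 ti L, 4 ne L, 5 fri L, 6 ko: H, 7 lam H, 8 pu L, 9 bu L.
Parse left to right (heavy = foot alone; LL = one foot; stranded L unfooted): (go.ˈbre) (ti.ˈne) fri (ˈko:) (ˈlam) (pu.ˈbu).
Foot heads: 2, 4, 6, 7, 9.
Primary stress on the rightmost head = syllable 9.
Secondary stress on 2, 4, 6, 7: go.ˌbre.ti.ˌne.fri.ˌko:.ˌlam.pu.ˈbu.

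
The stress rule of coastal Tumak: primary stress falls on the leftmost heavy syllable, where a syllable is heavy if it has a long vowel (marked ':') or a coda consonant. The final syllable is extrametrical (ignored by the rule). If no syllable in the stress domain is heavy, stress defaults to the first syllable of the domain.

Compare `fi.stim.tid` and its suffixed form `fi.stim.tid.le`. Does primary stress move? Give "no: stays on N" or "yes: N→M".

Base `fi.stim.tid` (3 syllables):
  The final syllable (3, tid) is extrametrical; the stress domain is syllables 1–2.
  Weights: 1 fi L, 2 stim H.
  Heavy syllables in the domain: 2. The leftmost is syllable 2 (stim).
  → primary stress on syllable 2.
Suffixed `fi.stim.tid.le` (4 syllables):
  The final syllable (4, le) is extrametrical; the stress domain is syllables 1–3.
  Weights: 1 fi L, 2 stim H, 3 tid H.
  Heavy syllables in the domain: 2, 3. The leftmost is syllable 2 (stim).
  → primary stress on syllable 2.

no: stays on 2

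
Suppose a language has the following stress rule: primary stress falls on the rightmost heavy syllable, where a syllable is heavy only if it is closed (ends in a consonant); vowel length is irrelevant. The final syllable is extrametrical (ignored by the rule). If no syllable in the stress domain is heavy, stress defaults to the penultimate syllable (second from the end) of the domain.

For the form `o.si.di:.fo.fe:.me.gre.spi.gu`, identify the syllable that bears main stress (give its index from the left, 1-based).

7

The final syllable (9, gu) is extrametrical; the stress domain is syllables 1–8.
Weights: 1 o L, 2 si L, 3 di: L, 4 fo L, 5 fe: L, 6 me L, 7 gre L, 8 spi L.
No heavy syllable in the domain; default to the penultimate syllable (second from the end) of the domain = syllable 7.
Primary stress: syllable 7 → o.si.di:.fo.fe:.me.ˈgre.spi.gu.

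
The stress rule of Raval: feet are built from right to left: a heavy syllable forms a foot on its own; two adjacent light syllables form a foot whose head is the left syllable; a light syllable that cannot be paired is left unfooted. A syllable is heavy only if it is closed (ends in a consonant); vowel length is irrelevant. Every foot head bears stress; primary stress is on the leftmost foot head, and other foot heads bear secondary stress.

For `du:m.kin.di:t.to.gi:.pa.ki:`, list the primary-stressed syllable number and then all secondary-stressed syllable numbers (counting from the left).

primary 1, secondary 2, 3, 4, 6

Weights: 1 du:m H, 2 kin H, 3 di:t H, 4 to L, 5 gi: L, 6 pa L, 7 ki: L.
Parse right to left (heavy = foot alone; LL = one foot; stranded L unfooted): (ˈdu:m) (ˈkin) (ˈdi:t) (ˈto.gi:) (ˈpa.ki:).
Foot heads: 1, 2, 3, 4, 6.
Primary stress on the leftmost head = syllable 1.
Secondary stress on 2, 3, 4, 6: ˈdu:m.ˌkin.ˌdi:t.ˌto.gi:.ˌpa.ki:.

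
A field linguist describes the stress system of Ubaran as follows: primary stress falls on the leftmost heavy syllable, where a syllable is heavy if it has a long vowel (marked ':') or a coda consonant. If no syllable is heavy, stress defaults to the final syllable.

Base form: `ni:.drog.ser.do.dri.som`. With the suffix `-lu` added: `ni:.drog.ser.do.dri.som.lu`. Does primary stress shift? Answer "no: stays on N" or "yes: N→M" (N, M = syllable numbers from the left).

Base `ni:.drog.ser.do.dri.som` (6 syllables):
  Weights: 1 ni: H, 2 drog H, 3 ser H, 4 do L, 5 dri L, 6 som H.
  Heavy syllables in the domain: 1, 2, 3, 6. The leftmost is syllable 1 (ni:).
  → primary stress on syllable 1.
Suffixed `ni:.drog.ser.do.dri.som.lu` (7 syllables):
  Weights: 1 ni: H, 2 drog H, 3 ser H, 4 do L, 5 dri L, 6 som H, 7 lu L.
  Heavy syllables in the domain: 1, 2, 3, 6. The leftmost is syllable 1 (ni:).
  → primary stress on syllable 1.

no: stays on 1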